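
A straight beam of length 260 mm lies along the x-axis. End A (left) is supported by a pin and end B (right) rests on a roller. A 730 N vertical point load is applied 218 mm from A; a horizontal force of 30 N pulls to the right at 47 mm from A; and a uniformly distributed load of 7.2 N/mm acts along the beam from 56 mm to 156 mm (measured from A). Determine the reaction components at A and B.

A_x = -30.00 N, A_y = 544.4 N, B_y = 905.6 N

Resultant of the distributed load: 7.2 × 100 = 720 N at 106 mm from A.
Taking moments about A: B_y·260 − 730·218 − (7.2·100)·106 = 0 → B_y = 235460/260 = 905.615 ≈ 905.6 N.
ΣF_y = 0: A_y + 905.615 − 730 − 7.2·100 = 0 → A_y = 544.4 N.
ΣF_x = 0: A_x + 30 = 0 → A_x = -30.00 N.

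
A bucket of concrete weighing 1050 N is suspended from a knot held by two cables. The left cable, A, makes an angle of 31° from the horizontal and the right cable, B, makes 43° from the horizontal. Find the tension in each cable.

ΣF_x = 0: −T_A·cos31° + T_B·cos43° = 0 → T_B = 1.17203·T_A.
ΣF_y = 0: T_A·sin31° + T_B·sin43° = 1050.
Substitute: T_A·(0.515038 + 1.17203·0.681998) = 1050 → T_A = 798.868 ≈ 798.9 N.
Then T_B = 1.17203 × 798.868 = 936.3 N.

T_A = 798.9 N, T_B = 936.3 N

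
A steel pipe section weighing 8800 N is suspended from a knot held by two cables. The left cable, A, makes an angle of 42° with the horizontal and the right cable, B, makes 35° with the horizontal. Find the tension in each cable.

T_A = 7398 N, T_B = 6712 N

ΣF_x = 0: −T_A·cos42° + T_B·cos35° = 0 → T_B = 0.907212·T_A.
ΣF_y = 0: T_A·sin42° + T_B·sin35° = 8800.
Substitute: T_A·(0.669131 + 0.907212·0.573576) = 8800 → T_A = 7398.15 ≈ 7398 N.
Then T_B = 0.907212 × 7398.15 = 6712 N.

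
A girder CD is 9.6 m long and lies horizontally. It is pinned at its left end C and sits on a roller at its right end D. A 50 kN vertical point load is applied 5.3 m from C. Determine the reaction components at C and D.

C_x = 0, C_y = 22.40 kN, D_y = 27.60 kN

ΣM about C: D_y·9.6 − 50·5.3 = 0 → D_y = 265/9.6 = 27.6042 ≈ 27.60 kN.
ΣF_y = 0: C_y + 27.6042 − 50 = 0 → C_y = 22.40 kN.
ΣF_x = 0: no horizontal applied forces, so C_x = 0.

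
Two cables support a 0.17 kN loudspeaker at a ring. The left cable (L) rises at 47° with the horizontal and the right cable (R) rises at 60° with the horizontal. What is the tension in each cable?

T_L = 0.08888 kN, T_R = 0.1212 kN

ΣF_x = 0: −T_L·cos47° + T_R·cos60° = 0 → T_R = 1.364·T_L.
ΣF_y = 0: T_L·sin47° + T_R·sin60° = 0.17.
Substitute: T_L·(0.731354 + 1.364·0.866025) = 0.17 → T_L = 0.0888837 ≈ 0.08888 kN.
Then T_R = 1.364 × 0.0888837 = 0.1212 kN.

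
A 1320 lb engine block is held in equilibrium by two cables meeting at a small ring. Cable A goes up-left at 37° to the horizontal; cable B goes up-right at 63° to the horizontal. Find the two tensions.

ΣF_x = 0: −T_A·cos37° + T_B·cos63° = 0 → T_B = 1.75915·T_A.
ΣF_y = 0: T_A·sin37° + T_B·sin63° = 1320.
Substitute: T_A·(0.601815 + 1.75915·0.891007) = 1320 → T_A = 608.511 ≈ 608.5 lb.
Then T_B = 1.75915 × 608.511 = 1070 lb.

T_A = 608.5 lb, T_B = 1070 lb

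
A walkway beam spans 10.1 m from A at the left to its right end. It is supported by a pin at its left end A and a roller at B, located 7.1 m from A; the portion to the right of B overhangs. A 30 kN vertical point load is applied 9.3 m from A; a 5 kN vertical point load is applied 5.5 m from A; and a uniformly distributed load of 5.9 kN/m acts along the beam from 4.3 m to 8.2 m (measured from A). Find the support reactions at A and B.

A_x = 0, A_y = -5.414 kN, B_y = 63.42 kN

Resultant of the distributed load: 5.9 × 3.9 = 23.01 kN at 6.25 m from A.
Taking moments about A: B_y·7.1 − 30·9.3 − 5·5.5 − (5.9·3.9)·6.25 = 0 → B_y = 450.3125/7.1 = 63.4243 ≈ 63.42 kN.
ΣF_y = 0: A_y + 63.4243 − 30 − 5 − 5.9·3.9 = 0 → A_y = -5.414 kN.
ΣF_x = 0: no horizontal applied forces, so A_x = 0.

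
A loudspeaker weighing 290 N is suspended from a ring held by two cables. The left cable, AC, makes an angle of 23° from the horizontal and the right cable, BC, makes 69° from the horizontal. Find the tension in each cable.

ΣF_x = 0: −T_AC·cos23° + T_BC·cos69° = 0 → T_BC = 2.5686·T_AC.
ΣF_y = 0: T_AC·sin23° + T_BC·sin69° = 290.
Substitute: T_AC·(0.390731 + 2.5686·0.93358) = 290 → T_AC = 103.99 ≈ 104.0 N.
Then T_BC = 2.5686 × 103.99 = 267.1 N.

T_AC = 104.0 N, T_BC = 267.1 N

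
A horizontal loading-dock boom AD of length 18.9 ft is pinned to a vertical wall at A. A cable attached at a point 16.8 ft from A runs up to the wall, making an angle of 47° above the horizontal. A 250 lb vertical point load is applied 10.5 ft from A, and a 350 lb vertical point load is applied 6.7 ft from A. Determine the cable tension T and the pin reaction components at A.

ΣM about A: T·sin47°·16.8 − 250·10.5 − 350·6.7 = 0 → T = 4970/(16.8·0.731354) = 404.501 ≈ 404.5 lb.
ΣF_x = 0: A_x − T·cos47° = 0 → A_x = 404.501 × 0.681998 = 275.9 lb.
ΣF_y = 0: A_y + T·sin47° − 250 − 350 = 0 → A_y = 600 − 404.501 × 0.731354 = 304.2 lb.

T = 404.5 lb, A_x = 275.9 lb, A_y = 304.2 lb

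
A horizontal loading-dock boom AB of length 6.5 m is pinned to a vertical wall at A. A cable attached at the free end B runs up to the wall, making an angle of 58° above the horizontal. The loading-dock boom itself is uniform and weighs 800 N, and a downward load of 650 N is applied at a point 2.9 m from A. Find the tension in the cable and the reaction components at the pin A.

T = 813.6 N, A_x = 431.2 N, A_y = 760.0 N

ΣM about A: T·sin58°·6.5 − 800·3.25 − 650·2.9 = 0 → T = 4485/(6.5·0.848048) = 813.633 ≈ 813.6 N.
ΣF_x = 0: A_x − T·cos58° = 0 → A_x = 813.633 × 0.529919 = 431.2 N.
ΣF_y = 0: A_y + T·sin58° − 800 − 650 = 0 → A_y = 1450 − 813.633 × 0.848048 = 760.0 N.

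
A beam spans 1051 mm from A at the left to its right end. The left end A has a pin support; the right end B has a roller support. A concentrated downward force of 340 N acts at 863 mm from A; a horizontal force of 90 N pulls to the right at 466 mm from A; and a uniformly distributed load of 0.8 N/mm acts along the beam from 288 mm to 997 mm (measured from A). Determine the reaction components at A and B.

A_x = -90.00 N, A_y = 281.3 N, B_y = 625.9 N

Resultant of the distributed load: 0.8 × 709 = 567.2 N at 642.5 mm from A.
ΣM about A: B_y·1051 − 340·863 − (0.8·709)·642.5 = 0 → B_y = 657846/1051 = 625.924 ≈ 625.9 N.
ΣF_y = 0: A_y + 625.924 − 340 − 0.8·709 = 0 → A_y = 281.3 N.
ΣF_x = 0: A_x + 90 = 0 → A_x = -90.00 N.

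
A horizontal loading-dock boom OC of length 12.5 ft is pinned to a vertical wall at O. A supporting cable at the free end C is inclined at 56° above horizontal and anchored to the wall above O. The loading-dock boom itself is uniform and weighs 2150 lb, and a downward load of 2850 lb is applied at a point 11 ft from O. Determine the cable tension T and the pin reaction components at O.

T = 4322 lb, O_x = 2417 lb, O_y = 1417 lb

ΣM about O: T·sin56°·12.5 − 2150·6.25 − 2850·11 = 0 → T = 44787.5/(12.5·0.829038) = 4321.88 ≈ 4322 lb.
ΣF_x = 0: O_x − T·cos56° = 0 → O_x = 4321.88 × 0.559193 = 2417 lb.
ΣF_y = 0: O_y + T·sin56° − 2150 − 2850 = 0 → O_y = 5000 − 4321.88 × 0.829038 = 1417 lb.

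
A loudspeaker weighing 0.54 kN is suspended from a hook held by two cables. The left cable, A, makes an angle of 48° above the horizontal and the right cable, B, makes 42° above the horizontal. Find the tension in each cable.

ΣF_x = 0: −T_A·cos48° + T_B·cos42° = 0 → T_B = 0.900404·T_A.
ΣF_y = 0: T_A·sin48° + T_B·sin42° = 0.54.
Substitute: T_A·(0.743145 + 0.900404·0.669131) = 0.54 → T_A = 0.401298 ≈ 0.4013 kN.
Then T_B = 0.900404 × 0.401298 = 0.3613 kN.

T_A = 0.4013 kN, T_B = 0.3613 kN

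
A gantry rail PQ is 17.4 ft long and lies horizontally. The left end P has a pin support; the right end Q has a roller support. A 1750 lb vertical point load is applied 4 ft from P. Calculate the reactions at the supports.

Taking moments about P: Q_y·17.4 − 1750·4 = 0 → Q_y = 7000/17.4 = 402.299 ≈ 402.3 lb.
ΣF_y = 0: P_y + 402.299 − 1750 = 0 → P_y = 1348 lb.
ΣF_x = 0: no horizontal applied forces, so P_x = 0.

P_x = 0, P_y = 1348 lb, Q_y = 402.3 lb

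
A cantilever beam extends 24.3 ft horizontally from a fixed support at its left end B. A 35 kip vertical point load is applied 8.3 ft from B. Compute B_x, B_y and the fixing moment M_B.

B_x = 0, B_y = 35.00 kip, M_B = 290.5 kip·ft

ΣF_x = 0: B_x = 0.
ΣF_y = 0: B_y − 35 = 0 → B_y = 35.00 kip.
ΣM about B: M_B − 35·8.3 = 0 → M_B = 290.5 kip·ft.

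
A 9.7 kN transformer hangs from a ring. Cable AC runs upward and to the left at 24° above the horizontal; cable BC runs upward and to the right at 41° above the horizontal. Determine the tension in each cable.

T_AC = 8.077 kN, T_BC = 9.777 kN

ΣF_x = 0: −T_AC·cos24° + T_BC·cos41° = 0 → T_BC = 1.21046·T_AC.
ΣF_y = 0: T_AC·sin24° + T_BC·sin41° = 9.7.
Substitute: T_AC·(0.406737 + 1.21046·0.656059) = 9.7 → T_AC = 8.07748 ≈ 8.077 kN.
Then T_BC = 1.21046 × 8.07748 = 9.777 kN.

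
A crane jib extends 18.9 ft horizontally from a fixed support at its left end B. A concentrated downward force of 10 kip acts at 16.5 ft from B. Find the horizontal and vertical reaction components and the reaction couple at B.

B_x = 0, B_y = 10.00 kip, M_B = 165.0 kip·ft

ΣF_x = 0: B_x = 0.
ΣF_y = 0: B_y − 10 = 0 → B_y = 10.00 kip.
ΣM about B: M_B − 10·16.5 = 0 → M_B = 165.0 kip·ft.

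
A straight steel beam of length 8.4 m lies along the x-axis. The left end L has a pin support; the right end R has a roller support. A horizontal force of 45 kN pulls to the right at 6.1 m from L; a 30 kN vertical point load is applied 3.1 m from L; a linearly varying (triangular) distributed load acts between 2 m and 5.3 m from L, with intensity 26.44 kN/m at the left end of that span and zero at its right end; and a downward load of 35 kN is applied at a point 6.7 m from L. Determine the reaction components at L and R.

Resultant of the triangular load: ½ × 26.44 × 3.3 = 43.626 kN, acting at 3.1 m from L (one-third of the span from the peak).
ΣM about L: R_y·8.4 − 30·3.1 − (½·26.44·3.3)·3.1 − 35·6.7 = 0 → R_y = 462.7406/8.4 = 55.0882 ≈ 55.09 kN.
ΣF_y = 0: L_y + 55.0882 − 30 − ½·26.44·3.3 − 35 = 0 → L_y = 53.54 kN.
ΣF_x = 0: L_x + 45 = 0 → L_x = -45.00 kN.

L_x = -45.00 kN, L_y = 53.54 kN, R_y = 55.09 kN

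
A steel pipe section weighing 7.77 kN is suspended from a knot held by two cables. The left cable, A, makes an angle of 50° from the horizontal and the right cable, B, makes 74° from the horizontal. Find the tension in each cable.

T_A = 2.583 kN, T_B = 6.024 kN

ΣF_x = 0: −T_A·cos50° + T_B·cos74° = 0 → T_B = 2.332·T_A.
ΣF_y = 0: T_A·sin50° + T_B·sin74° = 7.77.
Substitute: T_A·(0.766044 + 2.332·0.961262) = 7.77 → T_A = 2.58336 ≈ 2.583 kN.
Then T_B = 2.332 × 2.58336 = 6.024 kN.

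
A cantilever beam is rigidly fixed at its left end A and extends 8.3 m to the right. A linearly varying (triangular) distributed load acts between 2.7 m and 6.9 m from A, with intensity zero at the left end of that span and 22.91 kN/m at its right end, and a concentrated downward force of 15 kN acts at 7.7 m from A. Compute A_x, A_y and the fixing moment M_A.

A_x = 0, A_y = 63.11 kN, M_A = 380.1 kN·m

Resultant of the triangular load: ½ × 22.91 × 4.2 = 48.111 kN, acting at 5.5 m from A (one-third of the span from the peak).
ΣF_x = 0: A_x = 0.
ΣF_y = 0: A_y − ½·22.91·4.2 − 15 = 0 → A_y = 63.11 kN.
ΣM about A: M_A − (½·22.91·4.2)·5.5 − 15·7.7 = 0 → M_A = 380.1 kN·m.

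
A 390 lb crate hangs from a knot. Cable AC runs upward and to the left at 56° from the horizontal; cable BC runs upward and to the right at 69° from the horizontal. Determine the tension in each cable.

ΣF_x = 0: −T_AC·cos56° + T_BC·cos69° = 0 → T_BC = 1.56039·T_AC.
ΣF_y = 0: T_AC·sin56° + T_BC·sin69° = 390.
Substitute: T_AC·(0.829038 + 1.56039·0.93358) = 390 → T_AC = 170.62 ≈ 170.6 lb.
Then T_BC = 1.56039 × 170.62 = 266.2 lb.

T_AC = 170.6 lb, T_BC = 266.2 lb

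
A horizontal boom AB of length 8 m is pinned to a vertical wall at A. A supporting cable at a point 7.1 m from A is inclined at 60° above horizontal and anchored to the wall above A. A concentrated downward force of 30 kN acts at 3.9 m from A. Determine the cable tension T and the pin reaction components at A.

ΣM about A: T·sin60°·7.1 − 30·3.9 = 0 → T = 117/(7.1·0.866025) = 19.0282 ≈ 19.03 kN.
ΣF_x = 0: A_x − T·cos60° = 0 → A_x = 19.0282 × 0.5 = 9.514 kN.
ΣF_y = 0: A_y + T·sin60° − 30 = 0 → A_y = 30 − 19.0282 × 0.866025 = 13.52 kN.

T = 19.03 kN, A_x = 9.514 kN, A_y = 13.52 kN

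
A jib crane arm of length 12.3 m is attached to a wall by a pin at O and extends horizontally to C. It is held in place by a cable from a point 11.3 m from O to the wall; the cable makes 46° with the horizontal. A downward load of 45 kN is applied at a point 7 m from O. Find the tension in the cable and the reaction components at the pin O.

ΣM about O: T·sin46°·11.3 − 45·7 = 0 → T = 315/(11.3·0.71934) = 38.7523 ≈ 38.75 kN.
ΣF_x = 0: O_x − T·cos46° = 0 → O_x = 38.7523 × 0.694658 = 26.92 kN.
ΣF_y = 0: O_y + T·sin46° − 45 = 0 → O_y = 45 − 38.7523 × 0.71934 = 17.12 kN.

T = 38.75 kN, O_x = 26.92 kN, O_y = 17.12 kN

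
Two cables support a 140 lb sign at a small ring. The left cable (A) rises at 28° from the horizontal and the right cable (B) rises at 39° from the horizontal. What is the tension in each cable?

ΣF_x = 0: −T_A·cos28° + T_B·cos39° = 0 → T_B = 1.13614·T_A.
ΣF_y = 0: T_A·sin28° + T_B·sin39° = 140.
Substitute: T_A·(0.469472 + 1.13614·0.62932) = 140 → T_A = 118.197 ≈ 118.2 lb.
Then T_B = 1.13614 × 118.197 = 134.3 lb.

T_A = 118.2 lb, T_B = 134.3 lb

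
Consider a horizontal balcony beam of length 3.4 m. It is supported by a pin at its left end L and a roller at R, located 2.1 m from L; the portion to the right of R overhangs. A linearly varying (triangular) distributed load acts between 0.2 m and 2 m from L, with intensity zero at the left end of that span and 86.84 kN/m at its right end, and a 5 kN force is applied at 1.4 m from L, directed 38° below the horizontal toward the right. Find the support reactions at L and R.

L_x = -3.940 kN, L_y = 27.08 kN, R_y = 54.16 kN

Resultant of the triangular load: ½ × 86.84 × 1.8 = 78.156 kN, acting at 1.4 m from L (one-third of the span from the peak).
Taking moments about L: R_y·2.1 − (½·86.84·1.8)·1.4 − 5·sin38°·1.4 = 0 → R_y = 113.728/2.1 = 54.1562 ≈ 54.16 kN.
ΣF_y = 0: L_y + 54.1562 − ½·86.84·1.8 − 5·sin38° = 0 → L_y = 27.08 kN.
ΣF_x = 0: L_x + 5·cos38° = 0 → L_x = -3.940 kN.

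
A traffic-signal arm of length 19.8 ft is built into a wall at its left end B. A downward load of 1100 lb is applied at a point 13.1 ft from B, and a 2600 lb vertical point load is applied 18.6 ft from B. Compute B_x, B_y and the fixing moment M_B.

ΣF_x = 0: B_x = 0.
ΣF_y = 0: B_y − 1100 − 2600 = 0 → B_y = 3700 lb.
ΣM about B: M_B − 1100·13.1 − 2600·18.6 = 0 → M_B = 62770 lb·ft.

B_x = 0, B_y = 3700 lb, M_B = 62770 lb·ft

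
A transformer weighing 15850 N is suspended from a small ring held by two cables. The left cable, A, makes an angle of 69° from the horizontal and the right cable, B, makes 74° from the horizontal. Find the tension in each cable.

T_A = 7259 N, T_B = 9438 N

ΣF_x = 0: −T_A·cos69° + T_B·cos74° = 0 → T_B = 1.30014·T_A.
ΣF_y = 0: T_A·sin69° + T_B·sin74° = 15850.
Substitute: T_A·(0.93358 + 1.30014·0.961262) = 15850 → T_A = 7259.47 ≈ 7259 N.
Then T_B = 1.30014 × 7259.47 = 9438 N.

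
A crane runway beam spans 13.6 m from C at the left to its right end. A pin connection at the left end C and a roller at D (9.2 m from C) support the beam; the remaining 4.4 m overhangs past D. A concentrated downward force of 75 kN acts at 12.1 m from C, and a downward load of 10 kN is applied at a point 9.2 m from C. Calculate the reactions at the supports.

C_x = 0, C_y = -23.64 kN, D_y = 108.6 kN

Moments about C: D_y·9.2 − 75·12.1 − 10·9.2 = 0 → D_y = 999.5/9.2 = 108.641 ≈ 108.6 kN.
ΣF_y = 0: C_y + 108.641 − 75 − 10 = 0 → C_y = -23.64 kN.
ΣF_x = 0: no horizontal applied forces, so C_x = 0.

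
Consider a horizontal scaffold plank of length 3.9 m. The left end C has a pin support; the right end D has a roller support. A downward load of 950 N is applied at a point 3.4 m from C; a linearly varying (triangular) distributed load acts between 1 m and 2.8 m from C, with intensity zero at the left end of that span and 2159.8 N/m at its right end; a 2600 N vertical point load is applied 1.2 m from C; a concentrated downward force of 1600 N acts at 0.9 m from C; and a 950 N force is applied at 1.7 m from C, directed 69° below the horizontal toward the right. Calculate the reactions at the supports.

Resultant of the triangular load: ½ × 2159.8 × 1.8 = 1943.82 N, acting at 2.2 m from C (one-third of the span from the peak).
Taking moments about C: D_y·3.9 − 950·3.4 − (½·2159.8·1.8)·2.2 − 2600·1.2 − 1600·0.9 − 950·sin69°·1.7 = 0 → D_y = 13574.1/3.9 = 3480.54 ≈ 3481 N.
ΣF_y = 0: C_y + 3480.54 − 950 − ½·2159.8·1.8 − 2600 − 1600 − 950·sin69° = 0 → C_y = 4500 N.
ΣF_x = 0: C_x + 950·cos69° = 0 → C_x = -340.4 N.

C_x = -340.4 N, C_y = 4500 N, D_y = 3481 N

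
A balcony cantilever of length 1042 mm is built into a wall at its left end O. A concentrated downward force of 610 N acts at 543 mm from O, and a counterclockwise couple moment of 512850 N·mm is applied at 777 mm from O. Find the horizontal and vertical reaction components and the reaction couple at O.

O_x = 0, O_y = 610.0 N, M_O = -181600 N·mm

ΣF_x = 0: O_x = 0.
ΣF_y = 0: O_y − 610 = 0 → O_y = 610.0 N.
ΣM about O: M_O − 610·543 + 512850 = 0 → M_O = -181600 N·mm.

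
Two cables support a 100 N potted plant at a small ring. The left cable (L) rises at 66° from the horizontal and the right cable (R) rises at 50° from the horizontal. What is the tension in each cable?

ΣF_x = 0: −T_L·cos66° + T_R·cos50° = 0 → T_R = 0.63277·T_L.
ΣF_y = 0: T_L·sin66° + T_R·sin50° = 100.
Substitute: T_L·(0.913545 + 0.63277·0.766044) = 100 → T_L = 71.5167 ≈ 71.52 N.
Then T_R = 0.63277 × 71.5167 = 45.25 N.

T_L = 71.52 N, T_R = 45.25 N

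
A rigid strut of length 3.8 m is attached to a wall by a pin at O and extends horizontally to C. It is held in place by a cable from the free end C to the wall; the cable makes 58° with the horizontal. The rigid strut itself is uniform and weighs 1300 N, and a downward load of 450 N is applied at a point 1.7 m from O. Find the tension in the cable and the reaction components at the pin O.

ΣM about O: T·sin58°·3.8 − 1300·1.9 − 450·1.7 = 0 → T = 3235/(3.8·0.848048) = 1003.85 ≈ 1004 N.
ΣF_x = 0: O_x − T·cos58° = 0 → O_x = 1003.85 × 0.529919 = 532.0 N.
ΣF_y = 0: O_y + T·sin58° − 1300 − 450 = 0 → O_y = 1750 − 1003.85 × 0.848048 = 898.7 N.

T = 1004 N, O_x = 532.0 N, O_y = 898.7 N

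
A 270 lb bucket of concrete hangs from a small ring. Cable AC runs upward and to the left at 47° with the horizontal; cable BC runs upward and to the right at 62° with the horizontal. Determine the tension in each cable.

T_AC = 134.1 lb, T_BC = 194.7 lb

ΣF_x = 0: −T_AC·cos47° + T_BC·cos62° = 0 → T_BC = 1.45269·T_AC.
ΣF_y = 0: T_AC·sin47° + T_BC·sin62° = 270.
Substitute: T_AC·(0.731354 + 1.45269·0.882948) = 270 → T_AC = 134.061 ≈ 134.1 lb.
Then T_BC = 1.45269 × 134.061 = 194.7 lb.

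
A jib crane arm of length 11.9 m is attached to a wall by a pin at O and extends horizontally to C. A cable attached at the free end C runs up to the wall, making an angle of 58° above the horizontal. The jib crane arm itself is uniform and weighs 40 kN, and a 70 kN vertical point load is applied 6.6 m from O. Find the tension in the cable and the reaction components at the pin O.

ΣM about O: T·sin58°·11.9 − 40·5.95 − 70·6.6 = 0 → T = 700/(11.9·0.848048) = 69.3634 ≈ 69.36 kN.
ΣF_x = 0: O_x − T·cos58° = 0 → O_x = 69.3634 × 0.529919 = 36.76 kN.
ΣF_y = 0: O_y + T·sin58° − 40 − 70 = 0 → O_y = 110 − 69.3634 × 0.848048 = 51.18 kN.

T = 69.36 kN, O_x = 36.76 kN, O_y = 51.18 kN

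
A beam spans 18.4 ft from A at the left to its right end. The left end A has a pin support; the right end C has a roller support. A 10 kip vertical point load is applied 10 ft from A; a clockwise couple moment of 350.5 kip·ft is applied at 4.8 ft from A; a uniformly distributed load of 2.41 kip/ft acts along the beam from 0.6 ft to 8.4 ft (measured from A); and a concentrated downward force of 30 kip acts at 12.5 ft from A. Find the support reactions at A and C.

Resultant of the distributed load: 2.41 × 7.8 = 18.798 kip at 4.5 ft from A.
Moments about A: C_y·18.4 − 10·10 − 350.5 − (2.41·7.8)·4.5 − 30·12.5 = 0 → C_y = 910.091/18.4 = 49.4615 ≈ 49.46 kip.
ΣF_y = 0: A_y + 49.4615 − 10 − 2.41·7.8 − 30 = 0 → A_y = 9.337 kip.
ΣF_x = 0: no horizontal applied forces, so A_x = 0.

A_x = 0, A_y = 9.337 kip, C_y = 49.46 kip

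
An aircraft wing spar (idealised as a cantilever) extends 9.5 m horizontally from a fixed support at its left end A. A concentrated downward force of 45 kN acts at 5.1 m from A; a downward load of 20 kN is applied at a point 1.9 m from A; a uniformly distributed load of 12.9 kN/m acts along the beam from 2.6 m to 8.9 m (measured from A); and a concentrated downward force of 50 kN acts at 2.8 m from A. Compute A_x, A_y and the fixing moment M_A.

A_x = 0, A_y = 196.3 kN, M_A = 874.8 kN·m

Resultant of the distributed load: 12.9 × 6.3 = 81.27 kN at 5.75 m from A.
ΣF_x = 0: A_x = 0.
ΣF_y = 0: A_y − 45 − 20 − 12.9·6.3 − 50 = 0 → A_y = 196.3 kN.
ΣM about A: M_A − 45·5.1 − 20·1.9 − (12.9·6.3)·5.75 − 50·2.8 = 0 → M_A = 874.8 kN·m.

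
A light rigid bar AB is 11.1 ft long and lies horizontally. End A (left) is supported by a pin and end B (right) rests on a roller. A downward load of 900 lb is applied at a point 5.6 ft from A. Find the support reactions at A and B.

ΣM about A: B_y·11.1 − 900·5.6 = 0 → B_y = 5040/11.1 = 454.054 ≈ 454.1 lb.
ΣF_y = 0: A_y + 454.054 − 900 = 0 → A_y = 445.9 lb.
ΣF_x = 0: no horizontal applied forces, so A_x = 0.

A_x = 0, A_y = 445.9 lb, B_y = 454.1 lb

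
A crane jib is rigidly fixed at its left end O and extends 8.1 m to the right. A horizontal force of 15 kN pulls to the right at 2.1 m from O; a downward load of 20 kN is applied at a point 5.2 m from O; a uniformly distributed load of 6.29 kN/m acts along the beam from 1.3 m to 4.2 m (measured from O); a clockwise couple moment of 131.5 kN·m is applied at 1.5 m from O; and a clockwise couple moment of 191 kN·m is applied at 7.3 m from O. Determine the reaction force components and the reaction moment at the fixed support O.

Resultant of the distributed load: 6.29 × 2.9 = 18.241 kN at 2.75 m from O.
ΣF_x = 0: O_x + 15 = 0 → O_x = -15.00 kN.
ΣF_y = 0: O_y − 20 − 6.29·2.9 = 0 → O_y = 38.24 kN.
ΣM about O: M_O − 20·5.2 − (6.29·2.9)·2.75 − 131.5 − 191 = 0 → M_O = 476.7 kN·m.

O_x = -15.00 kN, O_y = 38.24 kN, M_O = 476.7 kN·m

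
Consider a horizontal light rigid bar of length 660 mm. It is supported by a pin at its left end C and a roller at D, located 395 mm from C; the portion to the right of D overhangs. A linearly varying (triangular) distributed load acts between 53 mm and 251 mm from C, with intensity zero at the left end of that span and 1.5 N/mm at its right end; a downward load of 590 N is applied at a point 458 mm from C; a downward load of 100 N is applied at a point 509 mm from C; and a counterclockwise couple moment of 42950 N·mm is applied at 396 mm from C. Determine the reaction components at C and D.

Resultant of the triangular load: ½ × 1.5 × 198 = 148.5 N, acting at 185 mm from C (one-third of the span from the peak).
Moments about C: D_y·395 − (½·1.5·198)·185 − 590·458 − 100·509 + 42950 = 0 → D_y = 305642.5/395 = 773.778 ≈ 773.8 N.
ΣF_y = 0: C_y + 773.778 − ½·1.5·198 − 590 − 100 = 0 → C_y = 64.72 N.
ΣF_x = 0: no horizontal applied forces, so C_x = 0.

C_x = 0, C_y = 64.72 N, D_y = 773.8 N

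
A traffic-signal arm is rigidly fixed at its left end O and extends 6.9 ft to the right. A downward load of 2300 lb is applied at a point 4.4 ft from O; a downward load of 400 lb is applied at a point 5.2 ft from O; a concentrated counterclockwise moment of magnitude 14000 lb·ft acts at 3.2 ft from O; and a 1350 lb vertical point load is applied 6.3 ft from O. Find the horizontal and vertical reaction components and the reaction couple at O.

O_x = 0, O_y = 4050 lb, M_O = 6705 lb·ft

ΣF_x = 0: O_x = 0.
ΣF_y = 0: O_y − 2300 − 400 − 1350 = 0 → O_y = 4050 lb.
ΣM about O: M_O − 2300·4.4 − 400·5.2 + 14000 − 1350·6.3 = 0 → M_O = 6705 lb·ft.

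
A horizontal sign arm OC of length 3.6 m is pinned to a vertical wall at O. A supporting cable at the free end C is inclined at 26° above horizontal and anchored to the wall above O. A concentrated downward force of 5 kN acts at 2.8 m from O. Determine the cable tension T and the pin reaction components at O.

ΣM about O: T·sin26°·3.6 − 5·2.8 = 0 → T = 14/(3.6·0.438371) = 8.87123 ≈ 8.871 kN.
ΣF_x = 0: O_x − T·cos26° = 0 → O_x = 8.87123 × 0.898794 = 7.973 kN.
ΣF_y = 0: O_y + T·sin26° − 5 = 0 → O_y = 5 − 8.87123 × 0.438371 = 1.111 kN.

T = 8.871 kN, O_x = 7.973 kN, O_y = 1.111 kN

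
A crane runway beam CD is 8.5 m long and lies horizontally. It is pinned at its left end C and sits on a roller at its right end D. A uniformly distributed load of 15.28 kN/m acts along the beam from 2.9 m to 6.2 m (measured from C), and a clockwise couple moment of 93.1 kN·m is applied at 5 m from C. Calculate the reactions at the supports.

C_x = 0, C_y = 12.48 kN, D_y = 37.94 kN

Resultant of the distributed load: 15.28 × 3.3 = 50.424 kN at 4.55 m from C.
Taking moments about C: D_y·8.5 − (15.28·3.3)·4.55 − 93.1 = 0 → D_y = 322.5292/8.5 = 37.9446 ≈ 37.94 kN.
ΣF_y = 0: C_y + 37.9446 − 15.28·3.3 = 0 → C_y = 12.48 kN.
ΣF_x = 0: no horizontal applied forces, so C_x = 0.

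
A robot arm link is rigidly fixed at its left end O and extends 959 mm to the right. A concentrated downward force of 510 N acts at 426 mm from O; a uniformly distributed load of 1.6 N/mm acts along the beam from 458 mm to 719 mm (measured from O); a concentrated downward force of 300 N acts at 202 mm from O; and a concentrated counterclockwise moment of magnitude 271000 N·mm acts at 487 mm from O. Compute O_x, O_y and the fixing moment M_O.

O_x = 0, O_y = 1228 N, M_O = 252600 N·mm

Resultant of the distributed load: 1.6 × 261 = 417.6 N at 588.5 mm from O.
ΣF_x = 0: O_x = 0.
ΣF_y = 0: O_y − 510 − 1.6·261 − 300 = 0 → O_y = 1228 N.
ΣM about O: M_O − 510·426 − (1.6·261)·588.5 − 300·202 + 271000 = 0 → M_O = 252600 N·mm.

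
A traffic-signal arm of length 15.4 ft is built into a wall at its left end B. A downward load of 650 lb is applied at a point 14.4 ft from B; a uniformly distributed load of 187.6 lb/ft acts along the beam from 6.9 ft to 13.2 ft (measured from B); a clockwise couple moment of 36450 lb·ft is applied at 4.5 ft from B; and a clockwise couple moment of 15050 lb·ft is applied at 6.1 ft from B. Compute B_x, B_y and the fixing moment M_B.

B_x = 0, B_y = 1832 lb, M_B = 72740 lb·ft

Resultant of the distributed load: 187.6 × 6.3 = 1181.88 lb at 10.05 ft from B.
ΣF_x = 0: B_x = 0.
ΣF_y = 0: B_y − 650 − 187.6·6.3 = 0 → B_y = 1832 lb.
ΣM about B: M_B − 650·14.4 − (187.6·6.3)·10.05 − 36450 − 15050 = 0 → M_B = 72740 lb·ft.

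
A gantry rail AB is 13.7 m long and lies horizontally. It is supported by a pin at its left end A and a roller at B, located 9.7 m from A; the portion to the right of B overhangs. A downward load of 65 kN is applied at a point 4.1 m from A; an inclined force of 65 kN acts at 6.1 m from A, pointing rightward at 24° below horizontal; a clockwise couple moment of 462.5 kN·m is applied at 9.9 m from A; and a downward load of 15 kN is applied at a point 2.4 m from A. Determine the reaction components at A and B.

ΣM about A: B_y·9.7 − 65·4.1 − 65·sin24°·6.1 − 462.5 − 15·2.4 = 0 → B_y = 926.271/9.7 = 95.4919 ≈ 95.49 kN.
ΣF_y = 0: A_y + 95.4919 − 65 − 65·sin24° − 15 = 0 → A_y = 10.95 kN.
ΣF_x = 0: A_x + 65·cos24° = 0 → A_x = -59.38 kN.

A_x = -59.38 kN, A_y = 10.95 kN, B_y = 95.49 kN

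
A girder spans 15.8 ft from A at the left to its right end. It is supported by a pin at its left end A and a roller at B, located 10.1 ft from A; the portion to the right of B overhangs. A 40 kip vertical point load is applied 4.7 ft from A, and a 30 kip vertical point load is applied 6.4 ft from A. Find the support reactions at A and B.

ΣM about A: B_y·10.1 − 40·4.7 − 30·6.4 = 0 → B_y = 380/10.1 = 37.6238 ≈ 37.62 kip.
ΣF_y = 0: A_y + 37.6238 − 40 − 30 = 0 → A_y = 32.38 kip.
ΣF_x = 0: no horizontal applied forces, so A_x = 0.

A_x = 0, A_y = 32.38 kip, B_y = 37.62 kip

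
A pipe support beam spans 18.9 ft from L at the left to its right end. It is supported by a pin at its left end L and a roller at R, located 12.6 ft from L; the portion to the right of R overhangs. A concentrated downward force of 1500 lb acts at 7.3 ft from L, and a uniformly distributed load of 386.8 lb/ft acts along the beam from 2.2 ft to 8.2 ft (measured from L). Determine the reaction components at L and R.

L_x = 0, L_y = 1994 lb, R_y = 1827 lb

Resultant of the distributed load: 386.8 × 6 = 2320.8 lb at 5.2 ft from L.
Taking moments about L: R_y·12.6 − 1500·7.3 − (386.8·6)·5.2 = 0 → R_y = 23018.16/12.6 = 1826.84 ≈ 1827 lb.
ΣF_y = 0: L_y + 1826.84 − 1500 − 386.8·6 = 0 → L_y = 1994 lb.
ΣF_x = 0: no horizontal applied forces, so L_x = 0.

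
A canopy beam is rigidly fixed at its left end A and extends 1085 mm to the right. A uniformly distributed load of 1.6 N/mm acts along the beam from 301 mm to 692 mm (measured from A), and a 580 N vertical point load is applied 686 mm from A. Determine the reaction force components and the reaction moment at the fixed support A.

Resultant of the distributed load: 1.6 × 391 = 625.6 N at 496.5 mm from A.
ΣF_x = 0: A_x = 0.
ΣF_y = 0: A_y − 1.6·391 − 580 = 0 → A_y = 1206 N.
ΣM about A: M_A − (1.6·391)·496.5 − 580·686 = 0 → M_A = 708500 N·mm.

A_x = 0, A_y = 1206 N, M_A = 708500 N·mm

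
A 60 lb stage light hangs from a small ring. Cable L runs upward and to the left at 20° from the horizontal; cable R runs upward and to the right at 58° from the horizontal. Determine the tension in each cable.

T_L = 32.51 lb, T_R = 57.64 lb

ΣF_x = 0: −T_L·cos20° + T_R·cos58° = 0 → T_R = 1.77328·T_L.
ΣF_y = 0: T_L·sin20° + T_R·sin58° = 60.
Substitute: T_L·(0.34202 + 1.77328·0.848048) = 60 → T_L = 32.5054 ≈ 32.51 lb.
Then T_R = 1.77328 × 32.5054 = 57.64 lb.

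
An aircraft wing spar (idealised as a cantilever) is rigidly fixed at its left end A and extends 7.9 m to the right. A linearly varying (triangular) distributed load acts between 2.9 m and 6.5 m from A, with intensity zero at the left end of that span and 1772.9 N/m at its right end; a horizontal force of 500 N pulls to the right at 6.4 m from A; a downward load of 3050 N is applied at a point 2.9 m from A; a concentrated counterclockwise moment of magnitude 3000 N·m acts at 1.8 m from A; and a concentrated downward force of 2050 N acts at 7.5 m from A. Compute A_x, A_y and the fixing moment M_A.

Resultant of the triangular load: ½ × 1772.9 × 3.6 = 3191.22 N, acting at 5.3 m from A (one-third of the span from the peak).
ΣF_x = 0: A_x + 500 = 0 → A_x = -500.0 N.
ΣF_y = 0: A_y − ½·1772.9·3.6 − 3050 − 2050 = 0 → A_y = 8291 N.
ΣM about A: M_A − (½·1772.9·3.6)·5.3 − 3050·2.9 + 3000 − 2050·7.5 = 0 → M_A = 38130 N·m.

A_x = -500.0 N, A_y = 8291 N, M_A = 38130 N·m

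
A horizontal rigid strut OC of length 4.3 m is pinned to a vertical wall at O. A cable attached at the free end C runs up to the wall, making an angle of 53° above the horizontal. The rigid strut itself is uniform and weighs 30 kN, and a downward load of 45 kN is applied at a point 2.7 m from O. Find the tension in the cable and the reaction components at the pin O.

ΣM about O: T·sin53°·4.3 − 30·2.15 − 45·2.7 = 0 → T = 186/(4.3·0.798636) = 54.1621 ≈ 54.16 kN.
ΣF_x = 0: O_x − T·cos53° = 0 → O_x = 54.1621 × 0.601815 = 32.60 kN.
ΣF_y = 0: O_y + T·sin53° − 30 − 45 = 0 → O_y = 75 − 54.1621 × 0.798636 = 31.74 kN.

T = 54.16 kN, O_x = 32.60 kN, O_y = 31.74 kN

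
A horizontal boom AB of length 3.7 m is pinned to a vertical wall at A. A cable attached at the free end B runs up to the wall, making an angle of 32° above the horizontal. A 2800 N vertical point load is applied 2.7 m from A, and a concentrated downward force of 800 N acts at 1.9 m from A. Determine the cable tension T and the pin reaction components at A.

T = 4631 N, A_x = 3927 N, A_y = 1146 N

ΣM about A: T·sin32°·3.7 − 2800·2.7 − 800·1.9 = 0 → T = 9080/(3.7·0.529919) = 4631 N.
ΣF_x = 0: A_x − T·cos32° = 0 → A_x = 4631 × 0.848048 = 3927 N.
ΣF_y = 0: A_y + T·sin32° − 2800 − 800 = 0 → A_y = 3600 − 4631 × 0.529919 = 1146 N.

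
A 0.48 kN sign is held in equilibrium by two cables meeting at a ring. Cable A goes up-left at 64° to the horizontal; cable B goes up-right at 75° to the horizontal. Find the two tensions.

ΣF_x = 0: −T_A·cos64° + T_B·cos75° = 0 → T_B = 1.69374·T_A.
ΣF_y = 0: T_A·sin64° + T_B·sin75° = 0.48.
Substitute: T_A·(0.898794 + 1.69374·0.965926) = 0.48 → T_A = 0.189362 ≈ 0.1894 kN.
Then T_B = 1.69374 × 0.189362 = 0.3207 kN.

T_A = 0.1894 kN, T_B = 0.3207 kN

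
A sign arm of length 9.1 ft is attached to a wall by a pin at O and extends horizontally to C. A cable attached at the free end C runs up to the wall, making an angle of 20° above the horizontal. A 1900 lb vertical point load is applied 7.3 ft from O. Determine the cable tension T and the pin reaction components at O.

ΣM about O: T·sin20°·9.1 − 1900·7.3 = 0 → T = 13870/(9.1·0.34202) = 4456.39 ≈ 4456 lb.
ΣF_x = 0: O_x − T·cos20° = 0 → O_x = 4456.39 × 0.939693 = 4188 lb.
ΣF_y = 0: O_y + T·sin20° − 1900 = 0 → O_y = 1900 − 4456.39 × 0.34202 = 375.8 lb.

T = 4456 lb, O_x = 4188 lb, O_y = 375.8 lb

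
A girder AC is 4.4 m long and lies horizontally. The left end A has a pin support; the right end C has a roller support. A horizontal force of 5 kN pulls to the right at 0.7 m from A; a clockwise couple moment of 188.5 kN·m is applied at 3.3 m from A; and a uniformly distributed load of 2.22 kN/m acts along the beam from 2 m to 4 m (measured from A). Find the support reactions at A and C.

Resultant of the distributed load: 2.22 × 2 = 4.44 kN at 3 m from A.
Moments about A: C_y·4.4 − 188.5 − (2.22·2)·3 = 0 → C_y = 201.82/4.4 = 45.8682 ≈ 45.87 kN.
ΣF_y = 0: A_y + 45.8682 − 2.22·2 = 0 → A_y = -41.43 kN.
ΣF_x = 0: A_x + 5 = 0 → A_x = -5.000 kN.

A_x = -5.000 kN, A_y = -41.43 kN, C_y = 45.87 kN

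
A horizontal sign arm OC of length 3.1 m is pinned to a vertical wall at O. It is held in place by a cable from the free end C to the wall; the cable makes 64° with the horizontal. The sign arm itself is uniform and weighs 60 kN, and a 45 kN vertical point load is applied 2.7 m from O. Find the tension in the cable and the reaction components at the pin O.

T = 76.98 kN, O_x = 33.75 kN, O_y = 35.81 kN

ΣM about O: T·sin64°·3.1 − 60·1.55 − 45·2.7 = 0 → T = 214.5/(3.1·0.898794) = 76.9849 ≈ 76.98 kN.
ΣF_x = 0: O_x − T·cos64° = 0 → O_x = 76.9849 × 0.438371 = 33.75 kN.
ΣF_y = 0: O_y + T·sin64° − 60 − 45 = 0 → O_y = 105 − 76.9849 × 0.898794 = 35.81 kN.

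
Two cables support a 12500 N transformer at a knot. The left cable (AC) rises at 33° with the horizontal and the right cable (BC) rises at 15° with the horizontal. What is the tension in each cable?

ΣF_x = 0: −T_AC·cos33° + T_BC·cos15° = 0 → T_BC = 0.868256·T_AC.
ΣF_y = 0: T_AC·sin33° + T_BC·sin15° = 12500.
Substitute: T_AC·(0.544639 + 0.868256·0.258819) = 12500 → T_AC = 16247.3 ≈ 16250 N.
Then T_BC = 0.868256 × 16247.3 = 14110 N.

T_AC = 16250 N, T_BC = 14110 N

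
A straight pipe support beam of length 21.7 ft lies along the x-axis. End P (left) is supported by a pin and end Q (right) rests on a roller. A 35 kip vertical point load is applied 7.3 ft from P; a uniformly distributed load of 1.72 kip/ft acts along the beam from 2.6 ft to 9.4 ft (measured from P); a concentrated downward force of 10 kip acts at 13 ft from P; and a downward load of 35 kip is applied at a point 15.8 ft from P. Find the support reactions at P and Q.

Resultant of the distributed load: 1.72 × 6.8 = 11.696 kip at 6 ft from P.
Moments about P: Q_y·21.7 − 35·7.3 − (1.72·6.8)·6 − 10·13 − 35·15.8 = 0 → Q_y = 1008.676/21.7 = 46.4828 ≈ 46.48 kip.
ΣF_y = 0: P_y + 46.4828 − 35 − 1.72·6.8 − 10 − 35 = 0 → P_y = 45.21 kip.
ΣF_x = 0: no horizontal applied forces, so P_x = 0.

P_x = 0, P_y = 45.21 kip, Q_y = 46.48 kip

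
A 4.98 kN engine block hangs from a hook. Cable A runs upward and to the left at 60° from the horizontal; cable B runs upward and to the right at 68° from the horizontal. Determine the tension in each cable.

ΣF_x = 0: −T_A·cos60° + T_B·cos68° = 0 → T_B = 1.33473·T_A.
ΣF_y = 0: T_A·sin60° + T_B·sin68° = 4.98.
Substitute: T_A·(0.866025 + 1.33473·0.927184) = 4.98 → T_A = 2.36741 ≈ 2.367 kN.
Then T_B = 1.33473 × 2.36741 = 3.160 kN.

T_A = 2.367 kN, T_B = 3.160 kN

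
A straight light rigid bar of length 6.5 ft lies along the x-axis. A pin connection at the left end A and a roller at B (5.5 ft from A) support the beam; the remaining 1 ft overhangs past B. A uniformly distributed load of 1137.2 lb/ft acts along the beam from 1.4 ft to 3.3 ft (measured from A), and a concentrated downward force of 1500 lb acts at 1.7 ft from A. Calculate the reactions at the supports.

Resultant of the distributed load: 1137.2 × 1.9 = 2160.68 lb at 2.35 ft from A.
Taking moments about A: B_y·5.5 − (1137.2·1.9)·2.35 − 1500·1.7 = 0 → B_y = 7627.598/5.5 = 1386.84 ≈ 1387 lb.
ΣF_y = 0: A_y + 1386.84 − 1137.2·1.9 − 1500 = 0 → A_y = 2274 lb.
ΣF_x = 0: no horizontal applied forces, so A_x = 0.

A_x = 0, A_y = 2274 lb, B_y = 1387 lb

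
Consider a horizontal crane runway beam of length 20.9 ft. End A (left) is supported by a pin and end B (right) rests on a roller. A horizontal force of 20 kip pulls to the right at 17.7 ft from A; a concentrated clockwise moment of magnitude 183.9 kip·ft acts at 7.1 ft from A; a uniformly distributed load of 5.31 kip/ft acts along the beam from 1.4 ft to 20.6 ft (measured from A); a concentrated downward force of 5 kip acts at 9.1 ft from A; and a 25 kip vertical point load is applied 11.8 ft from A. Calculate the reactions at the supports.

A_x = -20.00 kip, A_y = 53.20 kip, B_y = 78.75 kip

Resultant of the distributed load: 5.31 × 19.2 = 101.952 kip at 11 ft from A.
Taking moments about A: B_y·20.9 − 183.9 − (5.31·19.2)·11 − 5·9.1 − 25·11.8 = 0 → B_y = 1645.872/20.9 = 78.7499 ≈ 78.75 kip.
ΣF_y = 0: A_y + 78.7499 − 5.31·19.2 − 5 − 25 = 0 → A_y = 53.20 kip.
ΣF_x = 0: A_x + 20 = 0 → A_x = -20.00 kip.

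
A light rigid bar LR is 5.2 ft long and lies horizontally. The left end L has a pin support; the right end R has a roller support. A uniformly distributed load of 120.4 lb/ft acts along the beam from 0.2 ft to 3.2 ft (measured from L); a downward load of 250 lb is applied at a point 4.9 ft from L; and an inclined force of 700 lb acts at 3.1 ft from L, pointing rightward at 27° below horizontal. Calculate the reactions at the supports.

L_x = -623.7 lb, L_y = 385.9 lb, R_y = 543.1 lb

Resultant of the distributed load: 120.4 × 3 = 361.2 lb at 1.7 ft from L.
Moments about L: R_y·5.2 − (120.4·3)·1.7 − 250·4.9 − 700·sin27°·3.1 = 0 → R_y = 2824.2/5.2 = 543.115 ≈ 543.1 lb.
ΣF_y = 0: L_y + 543.115 − 120.4·3 − 250 − 700·sin27° = 0 → L_y = 385.9 lb.
ΣF_x = 0: L_x + 700·cos27° = 0 → L_x = -623.7 lb.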